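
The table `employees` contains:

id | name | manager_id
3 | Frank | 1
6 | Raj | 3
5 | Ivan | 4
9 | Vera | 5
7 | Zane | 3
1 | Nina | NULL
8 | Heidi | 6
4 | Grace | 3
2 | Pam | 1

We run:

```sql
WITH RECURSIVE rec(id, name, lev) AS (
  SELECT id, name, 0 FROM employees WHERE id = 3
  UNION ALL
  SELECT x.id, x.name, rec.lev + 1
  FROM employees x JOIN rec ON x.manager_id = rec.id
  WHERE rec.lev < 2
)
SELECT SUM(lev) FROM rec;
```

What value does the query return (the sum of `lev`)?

Base: id=3 (Frank) at lev 0.
Iteration 1: rows with manager_id in {3} -> Grace (id 4, lev 1), Raj (id 6, lev 1), Zane (id 7, lev 1).
Iteration 2: rows with manager_id in {4,6,7} -> Ivan (id 5, lev 2), Heidi (id 8, lev 2).
Iteration 3: lev < 2 fails for all current rows; recursion stops.
SUM(lev) = 0 + 1 + 1 + 1 + 2 + 2 = 7.

7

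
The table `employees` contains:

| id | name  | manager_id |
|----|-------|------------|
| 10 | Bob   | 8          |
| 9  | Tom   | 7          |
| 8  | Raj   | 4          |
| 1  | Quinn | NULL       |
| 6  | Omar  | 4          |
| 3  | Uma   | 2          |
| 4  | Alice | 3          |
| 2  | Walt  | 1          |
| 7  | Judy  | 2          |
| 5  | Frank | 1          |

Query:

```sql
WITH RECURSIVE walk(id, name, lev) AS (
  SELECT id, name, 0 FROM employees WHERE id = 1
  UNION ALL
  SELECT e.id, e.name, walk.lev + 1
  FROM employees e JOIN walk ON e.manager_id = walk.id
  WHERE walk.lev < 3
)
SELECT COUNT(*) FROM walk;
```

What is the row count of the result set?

7

Base: id=1 (Quinn) at lev 0.
Iteration 1: rows with manager_id in {1} -> Walt (id 2, lev 1), Frank (id 5, lev 1).
Iteration 2: rows with manager_id in {2,5} -> Uma (id 3, lev 2), Judy (id 7, lev 2).
Iteration 3: rows with manager_id in {3,7} -> Alice (id 4, lev 3), Tom (id 9, lev 3).
Iteration 4: lev < 3 fails for all current rows; recursion stops.
Total rows emitted: 7.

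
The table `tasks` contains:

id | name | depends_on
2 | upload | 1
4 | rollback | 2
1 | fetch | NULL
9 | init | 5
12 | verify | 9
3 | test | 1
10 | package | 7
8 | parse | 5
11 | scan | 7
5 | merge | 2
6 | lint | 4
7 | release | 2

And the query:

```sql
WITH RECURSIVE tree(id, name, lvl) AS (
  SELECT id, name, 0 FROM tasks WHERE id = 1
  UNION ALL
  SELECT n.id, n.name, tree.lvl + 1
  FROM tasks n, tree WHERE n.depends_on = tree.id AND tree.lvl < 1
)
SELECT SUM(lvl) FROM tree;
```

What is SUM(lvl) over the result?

Base: id=1 (fetch) at lvl 0.
Iteration 1: rows with depends_on in {1} -> upload (id 2, lvl 1), test (id 3, lvl 1).
Iteration 2: lvl < 1 fails for all current rows; recursion stops.
SUM(lvl) = 0 + 1 + 1 = 2.

2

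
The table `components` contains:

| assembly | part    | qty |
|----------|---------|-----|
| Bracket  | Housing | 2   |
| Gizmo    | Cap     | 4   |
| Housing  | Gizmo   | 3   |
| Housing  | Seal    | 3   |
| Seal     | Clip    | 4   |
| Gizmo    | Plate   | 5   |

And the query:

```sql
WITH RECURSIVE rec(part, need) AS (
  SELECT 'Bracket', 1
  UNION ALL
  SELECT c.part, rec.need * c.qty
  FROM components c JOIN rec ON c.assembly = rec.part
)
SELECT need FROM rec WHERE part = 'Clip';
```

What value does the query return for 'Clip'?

Base: (Bracket, need=1).
Iteration 1: components of {Bracket} -> Housing = 1*2 = 2.
Iteration 2: components of {Housing} -> Gizmo = 2*3 = 6, Seal = 2*3 = 6.
Iteration 3: components of {Gizmo,Seal} -> Cap = 6*4 = 24, Clip = 6*4 = 24, Plate = 6*5 = 30.
Iteration 4: no further components; recursion stops.

24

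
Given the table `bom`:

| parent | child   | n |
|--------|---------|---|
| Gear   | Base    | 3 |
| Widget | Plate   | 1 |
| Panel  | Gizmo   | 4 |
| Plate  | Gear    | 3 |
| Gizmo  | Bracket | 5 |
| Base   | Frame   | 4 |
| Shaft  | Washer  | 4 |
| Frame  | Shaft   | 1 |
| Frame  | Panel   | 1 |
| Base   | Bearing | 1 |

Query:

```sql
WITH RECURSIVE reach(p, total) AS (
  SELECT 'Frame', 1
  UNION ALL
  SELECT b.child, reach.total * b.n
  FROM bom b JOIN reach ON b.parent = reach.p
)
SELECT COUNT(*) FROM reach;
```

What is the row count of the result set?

6

Base: (Frame, total=1).
Iteration 1: components of {Frame} -> Panel = 1*1 = 1, Shaft = 1*1 = 1.
Iteration 2: components of {Panel,Shaft} -> Gizmo = 1*4 = 4, Washer = 1*4 = 4.
Iteration 3: components of {Gizmo,Washer} -> Bracket = 4*5 = 20.
Iteration 4: no further components; recursion stops.
Total rows emitted: 6.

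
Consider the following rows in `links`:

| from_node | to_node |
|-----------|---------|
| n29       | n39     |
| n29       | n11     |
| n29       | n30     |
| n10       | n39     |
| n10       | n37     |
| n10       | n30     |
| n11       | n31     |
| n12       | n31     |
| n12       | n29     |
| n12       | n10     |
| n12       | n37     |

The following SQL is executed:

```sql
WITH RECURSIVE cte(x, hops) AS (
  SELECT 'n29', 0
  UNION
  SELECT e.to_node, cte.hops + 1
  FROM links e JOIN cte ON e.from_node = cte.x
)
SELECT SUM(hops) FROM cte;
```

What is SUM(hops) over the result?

Base: (n29, hops=0).
Iteration 1: edges from {n29} -> (n11, hops=1), (n30, hops=1), (n39, hops=1).
Iteration 2: edges from {n11,n30,n39} -> (n31, hops=2).
Iteration 3: no outgoing edges from {n31}; recursion stops.
SUM(hops) = 0 + 1 + 1 + 1 + 2 = 5.

5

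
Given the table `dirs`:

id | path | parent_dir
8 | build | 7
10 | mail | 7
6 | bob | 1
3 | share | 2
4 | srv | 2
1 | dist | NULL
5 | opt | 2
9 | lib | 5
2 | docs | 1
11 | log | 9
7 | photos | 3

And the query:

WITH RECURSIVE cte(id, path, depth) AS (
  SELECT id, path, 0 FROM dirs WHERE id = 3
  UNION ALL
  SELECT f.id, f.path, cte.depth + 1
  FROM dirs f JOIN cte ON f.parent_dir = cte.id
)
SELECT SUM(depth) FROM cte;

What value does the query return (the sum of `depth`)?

5

Base: id=3 (share) at depth 0.
Iteration 1: rows with parent_dir in {3} -> photos (id 7, depth 1).
Iteration 2: rows with parent_dir in {7} -> build (id 8, depth 2), mail (id 10, depth 2).
Iteration 3: no rows with parent_dir in {8,10}; recursion stops.
SUM(depth) = 0 + 1 + 2 + 2 = 5.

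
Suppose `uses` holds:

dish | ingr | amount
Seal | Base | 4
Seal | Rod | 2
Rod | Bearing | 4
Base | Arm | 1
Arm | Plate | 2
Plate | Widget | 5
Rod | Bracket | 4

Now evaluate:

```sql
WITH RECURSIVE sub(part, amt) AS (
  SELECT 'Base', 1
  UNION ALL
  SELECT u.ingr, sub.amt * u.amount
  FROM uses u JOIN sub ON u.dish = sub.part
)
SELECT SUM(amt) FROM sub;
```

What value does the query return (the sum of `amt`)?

14

Base: (Base, amt=1).
Iteration 1: components of {Base} -> Arm = 1*1 = 1.
Iteration 2: components of {Arm} -> Plate = 1*2 = 2.
Iteration 3: components of {Plate} -> Widget = 2*5 = 10.
Iteration 4: no further components; recursion stops.
SUM(amt) = 1 + 1 + 2 + 10 = 14.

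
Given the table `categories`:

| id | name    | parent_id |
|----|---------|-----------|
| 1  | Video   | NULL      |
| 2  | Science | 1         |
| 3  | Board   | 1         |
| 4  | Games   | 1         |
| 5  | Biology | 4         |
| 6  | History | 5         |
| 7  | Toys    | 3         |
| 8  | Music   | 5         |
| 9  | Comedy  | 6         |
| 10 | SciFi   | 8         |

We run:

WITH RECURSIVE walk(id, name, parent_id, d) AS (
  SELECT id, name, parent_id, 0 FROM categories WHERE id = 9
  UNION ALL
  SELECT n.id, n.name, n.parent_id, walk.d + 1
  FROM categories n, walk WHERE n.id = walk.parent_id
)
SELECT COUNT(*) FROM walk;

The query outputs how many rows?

5

Base: id=9 (Comedy), parent_id=6, d 0.
Iteration 1: join on id=6 -> History (id 6, parent_id=5, d 1).
Iteration 2: join on id=5 -> Biology (id 5, parent_id=4, d 2).
Iteration 3: join on id=4 -> Games (id 4, parent_id=1, d 3).
Iteration 4: join on id=1 -> Video (id 1, parent_id=NULL, d 4).
Iteration 5: parent_id is NULL; no match; recursion stops.
Total rows emitted: 5.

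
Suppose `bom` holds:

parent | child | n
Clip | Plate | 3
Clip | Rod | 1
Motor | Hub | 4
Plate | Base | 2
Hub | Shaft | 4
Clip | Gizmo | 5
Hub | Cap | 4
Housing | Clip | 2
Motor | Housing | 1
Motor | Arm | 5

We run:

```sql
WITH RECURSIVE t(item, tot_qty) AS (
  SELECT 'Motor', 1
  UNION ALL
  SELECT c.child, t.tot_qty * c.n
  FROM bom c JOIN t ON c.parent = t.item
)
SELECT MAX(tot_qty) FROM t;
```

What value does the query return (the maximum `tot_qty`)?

Base: (Motor, tot_qty=1).
Iteration 1: components of {Motor} -> Arm = 1*5 = 5, Housing = 1*1 = 1, Hub = 1*4 = 4.
Iteration 2: components of {Arm,Housing,Hub} -> Cap = 4*4 = 16, Clip = 1*2 = 2, Shaft = 4*4 = 16.
Iteration 3: components of {Cap,Clip,Shaft} -> Gizmo = 2*5 = 10, Plate = 2*3 = 6, Rod = 2*1 = 2.
Iteration 4: components of {Gizmo,Plate,Rod} -> Base = 6*2 = 12.
Iteration 5: no further components; recursion stops.
tot_qty values: 1, 4, 1, 5, 16, 16, 2, 10, 2, 6, 12; the maximum is 16.

16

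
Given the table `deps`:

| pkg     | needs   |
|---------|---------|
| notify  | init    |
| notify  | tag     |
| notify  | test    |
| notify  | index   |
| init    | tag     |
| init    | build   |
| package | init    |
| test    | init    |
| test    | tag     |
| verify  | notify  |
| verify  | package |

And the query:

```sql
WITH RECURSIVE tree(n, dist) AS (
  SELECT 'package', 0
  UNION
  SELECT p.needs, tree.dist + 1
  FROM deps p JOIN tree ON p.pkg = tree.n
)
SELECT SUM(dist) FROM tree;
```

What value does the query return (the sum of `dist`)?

5

Base: (package, dist=0).
Iteration 1: edges from {package} -> (init, dist=1).
Iteration 2: edges from {init} -> (build, dist=2), (tag, dist=2).
Iteration 3: no outgoing edges from {build,tag}; recursion stops.
SUM(dist) = 0 + 1 + 2 + 2 = 5.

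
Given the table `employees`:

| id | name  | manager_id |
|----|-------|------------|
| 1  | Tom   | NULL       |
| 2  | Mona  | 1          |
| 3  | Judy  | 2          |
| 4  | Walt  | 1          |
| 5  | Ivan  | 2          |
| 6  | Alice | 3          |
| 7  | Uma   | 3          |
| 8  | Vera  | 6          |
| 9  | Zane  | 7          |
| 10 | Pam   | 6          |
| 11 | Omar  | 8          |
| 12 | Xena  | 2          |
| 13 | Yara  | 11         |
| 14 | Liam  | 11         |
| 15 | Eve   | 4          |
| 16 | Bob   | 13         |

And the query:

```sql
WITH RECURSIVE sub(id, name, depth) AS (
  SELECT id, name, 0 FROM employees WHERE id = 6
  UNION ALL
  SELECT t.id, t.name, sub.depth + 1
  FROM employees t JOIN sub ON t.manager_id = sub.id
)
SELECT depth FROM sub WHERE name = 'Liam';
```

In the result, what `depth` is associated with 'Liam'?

3

Base: id=6 (Alice) at depth 0.
Iteration 1: rows with manager_id in {6} -> Vera (id 8, depth 1), Pam (id 10, depth 1).
Iteration 2: rows with manager_id in {8,10} -> Omar (id 11, depth 2).
Iteration 3: rows with manager_id in {11} -> Yara (id 13, depth 3), Liam (id 14, depth 3).
Iteration 4: rows with manager_id in {13,14} -> Bob (id 16, depth 4).
Iteration 5: no rows with manager_id in {16}; recursion stops.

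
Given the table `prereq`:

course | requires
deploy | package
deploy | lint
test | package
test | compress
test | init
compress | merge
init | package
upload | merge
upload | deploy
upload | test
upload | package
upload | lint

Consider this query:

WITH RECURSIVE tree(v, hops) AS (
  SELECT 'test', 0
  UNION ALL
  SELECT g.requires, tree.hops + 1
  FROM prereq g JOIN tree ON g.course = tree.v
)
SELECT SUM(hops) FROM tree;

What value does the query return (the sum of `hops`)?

Base: (test, hops=0).
Iteration 1: edges from {test} -> (compress, hops=1), (init, hops=1), (package, hops=1).
Iteration 2: edges from {compress,init,package} -> (merge, hops=2), (package, hops=2).
Iteration 3: no outgoing edges from {merge,package}; recursion stops.
SUM(hops) = 0 + 1 + 1 + 1 + 2 + 2 = 7.

7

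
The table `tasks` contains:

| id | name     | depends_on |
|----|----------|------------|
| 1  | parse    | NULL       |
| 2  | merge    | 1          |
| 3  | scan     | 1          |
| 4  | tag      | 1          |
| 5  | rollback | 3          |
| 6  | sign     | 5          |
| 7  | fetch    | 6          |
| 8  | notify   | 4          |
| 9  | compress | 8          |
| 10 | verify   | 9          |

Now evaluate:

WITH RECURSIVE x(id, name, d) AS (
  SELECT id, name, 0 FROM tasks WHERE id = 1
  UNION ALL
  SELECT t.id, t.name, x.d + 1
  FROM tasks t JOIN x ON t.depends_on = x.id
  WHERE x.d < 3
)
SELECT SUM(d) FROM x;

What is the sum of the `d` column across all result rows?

13

Base: id=1 (parse) at d 0.
Iteration 1: rows with depends_on in {1} -> merge (id 2, d 1), scan (id 3, d 1), tag (id 4, d 1).
Iteration 2: rows with depends_on in {2,3,4} -> rollback (id 5, d 2), notify (id 8, d 2).
Iteration 3: rows with depends_on in {5,8} -> sign (id 6, d 3), compress (id 9, d 3).
Iteration 4: d < 3 fails for all current rows; recursion stops.
SUM(d) = 0 + 1 + 1 + 1 + 2 + 2 + 3 + 3 = 13.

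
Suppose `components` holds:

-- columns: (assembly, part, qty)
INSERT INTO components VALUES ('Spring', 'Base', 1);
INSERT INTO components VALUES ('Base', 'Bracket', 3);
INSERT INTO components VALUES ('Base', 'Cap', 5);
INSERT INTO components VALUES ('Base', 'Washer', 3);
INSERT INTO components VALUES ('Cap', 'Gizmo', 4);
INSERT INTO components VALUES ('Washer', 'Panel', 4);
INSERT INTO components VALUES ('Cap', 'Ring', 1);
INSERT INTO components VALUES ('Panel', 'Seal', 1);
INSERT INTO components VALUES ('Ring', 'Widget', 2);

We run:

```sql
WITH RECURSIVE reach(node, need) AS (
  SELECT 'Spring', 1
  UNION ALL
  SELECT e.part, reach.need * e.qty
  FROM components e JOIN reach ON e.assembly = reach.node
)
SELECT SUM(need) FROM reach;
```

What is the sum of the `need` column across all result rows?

Base: (Spring, need=1).
Iteration 1: components of {Spring} -> Base = 1*1 = 1.
Iteration 2: components of {Base} -> Bracket = 1*3 = 3, Cap = 1*5 = 5, Washer = 1*3 = 3.
Iteration 3: components of {Bracket,Cap,Washer} -> Gizmo = 5*4 = 20, Panel = 3*4 = 12, Ring = 5*1 = 5.
Iteration 4: components of {Gizmo,Panel,Ring} -> Seal = 12*1 = 12, Widget = 5*2 = 10.
Iteration 5: no further components; recursion stops.
SUM(need) = 1 + 1 + 3 + 5 + 3 + 20 + 5 + 12 + 10 + 12 = 72.

72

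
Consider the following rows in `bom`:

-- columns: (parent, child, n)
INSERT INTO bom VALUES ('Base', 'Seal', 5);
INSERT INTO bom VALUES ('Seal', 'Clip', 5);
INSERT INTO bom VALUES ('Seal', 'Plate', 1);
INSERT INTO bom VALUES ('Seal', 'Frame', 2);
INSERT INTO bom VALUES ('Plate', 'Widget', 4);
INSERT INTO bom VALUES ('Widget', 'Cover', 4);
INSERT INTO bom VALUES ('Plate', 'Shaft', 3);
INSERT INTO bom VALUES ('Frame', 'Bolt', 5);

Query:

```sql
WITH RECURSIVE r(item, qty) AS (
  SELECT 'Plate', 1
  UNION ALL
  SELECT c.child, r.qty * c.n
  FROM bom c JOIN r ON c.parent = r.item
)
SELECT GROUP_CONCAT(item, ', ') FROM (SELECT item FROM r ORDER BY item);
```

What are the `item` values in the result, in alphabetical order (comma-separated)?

Cover, Plate, Shaft, Widget

Base: (Plate, qty=1).
Iteration 1: components of {Plate} -> Shaft = 1*3 = 3, Widget = 1*4 = 4.
Iteration 2: components of {Shaft,Widget} -> Cover = 4*4 = 16.
Iteration 3: no further components; recursion stops.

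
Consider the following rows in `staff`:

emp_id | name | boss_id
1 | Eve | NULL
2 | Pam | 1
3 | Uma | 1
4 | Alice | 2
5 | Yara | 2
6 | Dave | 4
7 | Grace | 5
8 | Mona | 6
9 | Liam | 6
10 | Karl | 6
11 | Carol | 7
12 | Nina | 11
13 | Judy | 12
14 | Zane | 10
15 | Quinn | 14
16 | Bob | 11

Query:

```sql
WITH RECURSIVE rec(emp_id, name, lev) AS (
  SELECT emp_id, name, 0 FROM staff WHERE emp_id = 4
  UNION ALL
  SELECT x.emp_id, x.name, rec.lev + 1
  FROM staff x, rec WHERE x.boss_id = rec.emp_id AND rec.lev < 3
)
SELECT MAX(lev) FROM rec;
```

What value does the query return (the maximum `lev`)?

3

Base: emp_id=4 (Alice) at lev 0.
Iteration 1: rows with boss_id in {4} -> Dave (id 6, lev 1).
Iteration 2: rows with boss_id in {6} -> Mona (id 8, lev 2), Liam (id 9, lev 2), Karl (id 10, lev 2).
Iteration 3: rows with boss_id in {8,9,10} -> Zane (id 14, lev 3).
Iteration 4: lev < 3 fails for all current rows; recursion stops.
lev values: 0, 1, 2, 2, 2, 3; the maximum is 3.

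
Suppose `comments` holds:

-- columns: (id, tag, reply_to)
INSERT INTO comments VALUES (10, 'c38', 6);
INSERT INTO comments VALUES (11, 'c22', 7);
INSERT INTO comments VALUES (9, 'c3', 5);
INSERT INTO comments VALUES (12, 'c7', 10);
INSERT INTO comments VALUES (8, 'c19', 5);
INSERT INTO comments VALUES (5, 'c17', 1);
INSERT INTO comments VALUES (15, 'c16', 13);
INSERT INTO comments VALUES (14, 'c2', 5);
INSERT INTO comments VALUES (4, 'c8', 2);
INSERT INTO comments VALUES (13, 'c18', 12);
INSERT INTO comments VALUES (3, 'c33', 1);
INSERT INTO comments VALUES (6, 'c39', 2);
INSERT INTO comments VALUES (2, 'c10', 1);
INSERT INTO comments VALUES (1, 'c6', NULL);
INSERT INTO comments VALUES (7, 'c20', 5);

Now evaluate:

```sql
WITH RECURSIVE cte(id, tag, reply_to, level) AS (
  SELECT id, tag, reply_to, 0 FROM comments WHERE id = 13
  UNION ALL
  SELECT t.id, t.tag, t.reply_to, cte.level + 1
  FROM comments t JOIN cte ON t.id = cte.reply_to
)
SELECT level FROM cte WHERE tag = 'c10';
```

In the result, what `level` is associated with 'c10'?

Base: id=13 (c18), reply_to=12, level 0.
Iteration 1: join on id=12 -> c7 (id 12, reply_to=10, level 1).
Iteration 2: join on id=10 -> c38 (id 10, reply_to=6, level 2).
Iteration 3: join on id=6 -> c39 (id 6, reply_to=2, level 3).
Iteration 4: join on id=2 -> c10 (id 2, reply_to=1, level 4).
Iteration 5: join on id=1 -> c6 (id 1, reply_to=NULL, level 5).
Iteration 6: reply_to is NULL; no match; recursion stops.

4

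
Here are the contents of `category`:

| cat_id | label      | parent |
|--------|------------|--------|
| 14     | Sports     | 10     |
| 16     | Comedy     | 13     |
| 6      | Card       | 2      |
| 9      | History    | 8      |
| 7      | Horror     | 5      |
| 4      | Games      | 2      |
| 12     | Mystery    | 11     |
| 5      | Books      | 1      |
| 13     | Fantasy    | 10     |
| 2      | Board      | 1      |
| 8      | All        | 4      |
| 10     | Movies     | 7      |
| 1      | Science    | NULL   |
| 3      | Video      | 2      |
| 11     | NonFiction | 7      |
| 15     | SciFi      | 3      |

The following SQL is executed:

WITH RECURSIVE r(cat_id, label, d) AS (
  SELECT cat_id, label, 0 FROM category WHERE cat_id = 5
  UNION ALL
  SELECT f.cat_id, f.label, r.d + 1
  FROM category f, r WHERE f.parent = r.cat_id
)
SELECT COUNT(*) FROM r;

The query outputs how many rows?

8

Base: cat_id=5 (Books) at d 0.
Iteration 1: rows with parent in {5} -> Horror (id 7, d 1).
Iteration 2: rows with parent in {7} -> Movies (id 10, d 2), NonFiction (id 11, d 2).
Iteration 3: rows with parent in {10,11} -> Mystery (id 12, d 3), Fantasy (id 13, d 3), Sports (id 14, d 3).
Iteration 4: rows with parent in {12,13,14} -> Comedy (id 16, d 4).
Iteration 5: no rows with parent in {16}; recursion stops.
Total rows emitted: 8.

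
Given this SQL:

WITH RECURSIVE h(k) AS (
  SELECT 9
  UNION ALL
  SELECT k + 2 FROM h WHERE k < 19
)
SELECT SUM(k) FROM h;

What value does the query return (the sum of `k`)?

Base: k=9.
Iteration 1: 9 < 19 holds -> k = 9 + 2 = 11.
Iteration 2: 11 < 19 holds -> k = 11 + 2 = 13.
Iteration 3: 13 < 19 holds -> k = 13 + 2 = 15.
Iteration 4: 15 < 19 holds -> k = 15 + 2 = 17.
Iteration 5: 17 < 19 holds -> k = 17 + 2 = 19.
Iteration 6: 19 < 19 fails; recursion stops.
SUM(k) = 9 + 11 + 13 + 15 + 17 + 19 = 84.

84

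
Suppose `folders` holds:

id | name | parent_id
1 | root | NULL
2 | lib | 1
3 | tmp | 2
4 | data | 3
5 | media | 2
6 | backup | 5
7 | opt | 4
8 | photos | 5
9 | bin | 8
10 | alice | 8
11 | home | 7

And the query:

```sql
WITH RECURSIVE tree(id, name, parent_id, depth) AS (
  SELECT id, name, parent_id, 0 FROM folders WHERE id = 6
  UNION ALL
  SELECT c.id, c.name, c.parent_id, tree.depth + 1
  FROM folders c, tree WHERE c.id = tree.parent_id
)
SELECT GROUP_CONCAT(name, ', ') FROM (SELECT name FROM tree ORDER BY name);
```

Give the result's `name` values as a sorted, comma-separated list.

backup, lib, media, root

Base: id=6 (backup), parent_id=5, depth 0.
Iteration 1: join on id=5 -> media (id 5, parent_id=2, depth 1).
Iteration 2: join on id=2 -> lib (id 2, parent_id=1, depth 2).
Iteration 3: join on id=1 -> root (id 1, parent_id=NULL, depth 3).
Iteration 4: parent_id is NULL; no match; recursion stops.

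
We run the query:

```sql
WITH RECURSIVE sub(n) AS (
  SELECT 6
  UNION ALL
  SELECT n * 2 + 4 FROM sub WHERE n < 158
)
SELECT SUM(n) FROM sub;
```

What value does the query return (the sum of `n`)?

Base: n=6.
Iteration 1: 6 < 158 holds -> n = 6 * 2 + 4 = 16.
Iteration 2: 16 < 158 holds -> n = 16 * 2 + 4 = 36.
Iteration 3: 36 < 158 holds -> n = 36 * 2 + 4 = 76.
Iteration 4: 76 < 158 holds -> n = 76 * 2 + 4 = 156.
Iteration 5: 156 < 158 holds -> n = 156 * 2 + 4 = 316.
Iteration 6: 316 < 158 fails; recursion stops.
SUM(n) = 6 + 16 + 36 + 76 + 156 + 316 = 606.

606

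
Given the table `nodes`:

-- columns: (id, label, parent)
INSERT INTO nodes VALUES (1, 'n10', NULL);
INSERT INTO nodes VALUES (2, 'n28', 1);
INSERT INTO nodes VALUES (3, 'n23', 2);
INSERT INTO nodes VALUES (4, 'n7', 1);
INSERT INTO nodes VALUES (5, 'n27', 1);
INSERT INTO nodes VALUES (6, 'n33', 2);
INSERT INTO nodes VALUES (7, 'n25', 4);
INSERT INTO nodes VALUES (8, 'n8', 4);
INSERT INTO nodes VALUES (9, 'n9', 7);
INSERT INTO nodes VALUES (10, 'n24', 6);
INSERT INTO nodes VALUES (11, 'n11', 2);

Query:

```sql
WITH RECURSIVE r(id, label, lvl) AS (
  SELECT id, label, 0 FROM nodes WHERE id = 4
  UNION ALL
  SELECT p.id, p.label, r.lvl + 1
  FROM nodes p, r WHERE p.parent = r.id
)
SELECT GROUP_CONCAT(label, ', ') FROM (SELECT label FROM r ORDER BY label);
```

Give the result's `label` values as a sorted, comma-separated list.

n25, n7, n8, n9

Base: id=4 (n7) at lvl 0.
Iteration 1: rows with parent in {4} -> n25 (id 7, lvl 1), n8 (id 8, lvl 1).
Iteration 2: rows with parent in {7,8} -> n9 (id 9, lvl 2).
Iteration 3: no rows with parent in {9}; recursion stops.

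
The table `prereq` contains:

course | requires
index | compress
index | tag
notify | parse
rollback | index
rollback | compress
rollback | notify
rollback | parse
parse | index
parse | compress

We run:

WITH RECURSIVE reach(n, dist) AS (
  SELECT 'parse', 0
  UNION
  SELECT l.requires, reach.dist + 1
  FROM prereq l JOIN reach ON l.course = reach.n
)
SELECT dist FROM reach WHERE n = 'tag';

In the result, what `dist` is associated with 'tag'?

Base: (parse, dist=0).
Iteration 1: edges from {parse} -> (compress, dist=1), (index, dist=1).
Iteration 2: edges from {compress,index} -> (compress, dist=2), (tag, dist=2).
Iteration 3: no outgoing edges from {compress,tag}; recursion stops.

2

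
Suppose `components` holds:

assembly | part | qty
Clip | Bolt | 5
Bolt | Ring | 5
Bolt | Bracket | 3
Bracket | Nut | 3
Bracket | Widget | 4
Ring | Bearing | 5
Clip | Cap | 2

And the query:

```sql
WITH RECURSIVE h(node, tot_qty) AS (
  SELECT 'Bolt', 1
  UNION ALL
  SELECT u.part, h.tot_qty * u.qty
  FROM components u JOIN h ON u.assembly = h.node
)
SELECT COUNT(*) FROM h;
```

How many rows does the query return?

6

Base: (Bolt, tot_qty=1).
Iteration 1: components of {Bolt} -> Bracket = 1*3 = 3, Ring = 1*5 = 5.
Iteration 2: components of {Bracket,Ring} -> Bearing = 5*5 = 25, Nut = 3*3 = 9, Widget = 3*4 = 12.
Iteration 3: no further components; recursion stops.
Total rows emitted: 6.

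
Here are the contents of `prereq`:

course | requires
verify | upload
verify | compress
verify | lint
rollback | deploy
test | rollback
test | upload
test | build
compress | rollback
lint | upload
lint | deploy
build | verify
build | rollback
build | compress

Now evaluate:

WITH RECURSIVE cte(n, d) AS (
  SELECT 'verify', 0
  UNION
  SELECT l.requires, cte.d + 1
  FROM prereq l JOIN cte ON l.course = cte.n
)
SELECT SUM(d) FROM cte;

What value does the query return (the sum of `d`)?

12

Base: (verify, d=0).
Iteration 1: edges from {verify} -> (compress, d=1), (lint, d=1), (upload, d=1).
Iteration 2: edges from {compress,lint,upload} -> (deploy, d=2), (rollback, d=2), (upload, d=2).
Iteration 3: edges from {deploy,rollback,upload} -> (deploy, d=3).
Iteration 4: no outgoing edges from {deploy}; recursion stops.
SUM(d) = 0 + 1 + 1 + 1 + 2 + 2 + 2 + 3 = 12.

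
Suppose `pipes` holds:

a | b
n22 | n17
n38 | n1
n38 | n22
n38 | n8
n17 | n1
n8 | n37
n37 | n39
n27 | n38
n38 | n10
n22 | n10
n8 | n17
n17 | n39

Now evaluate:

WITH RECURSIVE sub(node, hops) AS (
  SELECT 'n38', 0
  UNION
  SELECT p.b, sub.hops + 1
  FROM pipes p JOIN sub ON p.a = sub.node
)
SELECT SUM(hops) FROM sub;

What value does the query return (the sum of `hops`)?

16

Base: (n38, hops=0).
Iteration 1: edges from {n38} -> (n1, hops=1), (n10, hops=1), (n22, hops=1), (n8, hops=1).
Iteration 2: edges from {n1,n10,n22,n8} -> (n10, hops=2), (n17, hops=2), (n37, hops=2). [UNION drops 1 duplicate row(s)]
Iteration 3: edges from {n10,n17,n37} -> (n1, hops=3), (n39, hops=3). [UNION drops 1 duplicate row(s)]
Iteration 4: no outgoing edges from {n1,n39}; recursion stops.
SUM(hops) = 0 + 1 + 1 + 1 + 1 + 2 + 2 + 2 + 3 + 3 = 16.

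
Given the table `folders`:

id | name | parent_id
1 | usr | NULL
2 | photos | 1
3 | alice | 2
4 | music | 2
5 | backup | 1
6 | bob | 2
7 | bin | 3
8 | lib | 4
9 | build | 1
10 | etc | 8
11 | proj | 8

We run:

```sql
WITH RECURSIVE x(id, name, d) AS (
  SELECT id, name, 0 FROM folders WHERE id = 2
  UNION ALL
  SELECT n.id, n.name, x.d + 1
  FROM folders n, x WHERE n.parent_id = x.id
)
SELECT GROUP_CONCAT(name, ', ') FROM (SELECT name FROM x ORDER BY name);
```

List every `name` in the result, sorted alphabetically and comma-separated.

Base: id=2 (photos) at d 0.
Iteration 1: rows with parent_id in {2} -> alice (id 3, d 1), music (id 4, d 1), bob (id 6, d 1).
Iteration 2: rows with parent_id in {3,4,6} -> bin (id 7, d 2), lib (id 8, d 2).
Iteration 3: rows with parent_id in {7,8} -> etc (id 10, d 3), proj (id 11, d 3).
Iteration 4: no rows with parent_id in {10,11}; recursion stops.

alice, bin, bob, etc, lib, music, photos, proj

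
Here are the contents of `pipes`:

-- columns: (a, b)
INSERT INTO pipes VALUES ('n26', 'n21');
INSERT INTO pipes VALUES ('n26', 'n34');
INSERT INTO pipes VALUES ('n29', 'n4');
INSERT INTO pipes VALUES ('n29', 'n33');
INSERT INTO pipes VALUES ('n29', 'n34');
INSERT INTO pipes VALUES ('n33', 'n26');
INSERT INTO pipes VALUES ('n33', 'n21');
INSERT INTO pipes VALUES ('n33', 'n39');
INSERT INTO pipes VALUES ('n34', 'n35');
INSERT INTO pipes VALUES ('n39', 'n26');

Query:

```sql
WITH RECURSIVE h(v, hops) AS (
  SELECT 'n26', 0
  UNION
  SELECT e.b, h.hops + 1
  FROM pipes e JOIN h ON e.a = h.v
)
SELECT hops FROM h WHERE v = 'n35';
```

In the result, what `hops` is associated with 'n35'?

Base: (n26, hops=0).
Iteration 1: edges from {n26} -> (n21, hops=1), (n34, hops=1).
Iteration 2: edges from {n21,n34} -> (n35, hops=2).
Iteration 3: no outgoing edges from {n35}; recursion stops.

2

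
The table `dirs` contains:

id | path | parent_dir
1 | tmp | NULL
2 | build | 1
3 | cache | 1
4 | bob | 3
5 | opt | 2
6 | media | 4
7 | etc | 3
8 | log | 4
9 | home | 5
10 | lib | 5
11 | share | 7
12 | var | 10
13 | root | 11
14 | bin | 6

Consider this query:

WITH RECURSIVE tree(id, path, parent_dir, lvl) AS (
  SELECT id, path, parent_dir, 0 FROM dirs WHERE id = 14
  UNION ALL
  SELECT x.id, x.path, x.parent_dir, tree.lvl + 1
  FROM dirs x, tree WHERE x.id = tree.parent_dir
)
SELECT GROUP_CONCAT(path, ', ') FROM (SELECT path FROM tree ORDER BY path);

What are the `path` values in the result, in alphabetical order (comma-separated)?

bin, bob, cache, media, tmp

Base: id=14 (bin), parent_dir=6, lvl 0.
Iteration 1: join on id=6 -> media (id 6, parent_dir=4, lvl 1).
Iteration 2: join on id=4 -> bob (id 4, parent_dir=3, lvl 2).
Iteration 3: join on id=3 -> cache (id 3, parent_dir=1, lvl 3).
Iteration 4: join on id=1 -> tmp (id 1, parent_dir=NULL, lvl 4).
Iteration 5: parent_dir is NULL; no match; recursion stops.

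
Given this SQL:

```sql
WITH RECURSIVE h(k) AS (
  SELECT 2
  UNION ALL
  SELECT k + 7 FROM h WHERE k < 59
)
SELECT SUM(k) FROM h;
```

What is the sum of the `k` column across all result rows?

Base: k=2.
Iteration 1: 2 < 59 holds -> k = 2 + 7 = 9.
Iteration 2: 9 < 59 holds -> k = 9 + 7 = 16.
Iteration 3: 16 < 59 holds -> k = 16 + 7 = 23.
Iteration 4: 23 < 59 holds -> k = 23 + 7 = 30.
Iteration 5: 30 < 59 holds -> k = 30 + 7 = 37.
Iteration 6: 37 < 59 holds -> k = 37 + 7 = 44.
Iteration 7: 44 < 59 holds -> k = 44 + 7 = 51.
Iteration 8: 51 < 59 holds -> k = 51 + 7 = 58.
Iteration 9: 58 < 59 holds -> k = 58 + 7 = 65.
Iteration 10: 65 < 59 fails; recursion stops.
SUM(k) = 2 + 9 + 16 + 23 + 30 + 37 + 44 + 51 + 58 + 65 = 335.

335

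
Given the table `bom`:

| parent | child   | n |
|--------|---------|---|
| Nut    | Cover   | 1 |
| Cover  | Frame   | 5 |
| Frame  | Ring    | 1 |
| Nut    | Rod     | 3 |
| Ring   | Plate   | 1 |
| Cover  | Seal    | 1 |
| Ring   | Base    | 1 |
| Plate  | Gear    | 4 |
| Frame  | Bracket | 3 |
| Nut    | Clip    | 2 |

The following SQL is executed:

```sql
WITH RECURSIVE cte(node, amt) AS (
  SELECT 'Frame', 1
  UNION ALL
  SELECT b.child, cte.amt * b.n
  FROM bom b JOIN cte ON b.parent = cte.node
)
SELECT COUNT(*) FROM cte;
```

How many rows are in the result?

6

Base: (Frame, amt=1).
Iteration 1: components of {Frame} -> Bracket = 1*3 = 3, Ring = 1*1 = 1.
Iteration 2: components of {Bracket,Ring} -> Base = 1*1 = 1, Plate = 1*1 = 1.
Iteration 3: components of {Base,Plate} -> Gear = 1*4 = 4.
Iteration 4: no further components; recursion stops.
Total rows emitted: 6.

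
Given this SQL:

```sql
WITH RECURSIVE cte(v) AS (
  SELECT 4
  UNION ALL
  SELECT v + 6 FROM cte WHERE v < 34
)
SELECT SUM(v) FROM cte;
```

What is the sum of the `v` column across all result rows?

Base: v=4.
Iteration 1: 4 < 34 holds -> v = 4 + 6 = 10.
Iteration 2: 10 < 34 holds -> v = 10 + 6 = 16.
Iteration 3: 16 < 34 holds -> v = 16 + 6 = 22.
Iteration 4: 22 < 34 holds -> v = 22 + 6 = 28.
Iteration 5: 28 < 34 holds -> v = 28 + 6 = 34.
Iteration 6: 34 < 34 fails; recursion stops.
SUM(v) = 4 + 10 + 16 + 22 + 28 + 34 = 114.

114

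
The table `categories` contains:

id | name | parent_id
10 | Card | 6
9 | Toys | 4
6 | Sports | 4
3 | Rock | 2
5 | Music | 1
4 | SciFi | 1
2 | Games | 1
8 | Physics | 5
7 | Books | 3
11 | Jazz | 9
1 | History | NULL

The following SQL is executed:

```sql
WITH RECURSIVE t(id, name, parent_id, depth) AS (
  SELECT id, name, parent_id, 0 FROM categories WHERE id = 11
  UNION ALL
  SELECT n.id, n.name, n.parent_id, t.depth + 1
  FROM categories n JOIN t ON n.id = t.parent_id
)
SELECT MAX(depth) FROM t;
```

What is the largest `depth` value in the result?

Base: id=11 (Jazz), parent_id=9, depth 0.
Iteration 1: join on id=9 -> Toys (id 9, parent_id=4, depth 1).
Iteration 2: join on id=4 -> SciFi (id 4, parent_id=1, depth 2).
Iteration 3: join on id=1 -> History (id 1, parent_id=NULL, depth 3).
Iteration 4: parent_id is NULL; no match; recursion stops.
depth values: 0, 1, 2, 3; the maximum is 3.

3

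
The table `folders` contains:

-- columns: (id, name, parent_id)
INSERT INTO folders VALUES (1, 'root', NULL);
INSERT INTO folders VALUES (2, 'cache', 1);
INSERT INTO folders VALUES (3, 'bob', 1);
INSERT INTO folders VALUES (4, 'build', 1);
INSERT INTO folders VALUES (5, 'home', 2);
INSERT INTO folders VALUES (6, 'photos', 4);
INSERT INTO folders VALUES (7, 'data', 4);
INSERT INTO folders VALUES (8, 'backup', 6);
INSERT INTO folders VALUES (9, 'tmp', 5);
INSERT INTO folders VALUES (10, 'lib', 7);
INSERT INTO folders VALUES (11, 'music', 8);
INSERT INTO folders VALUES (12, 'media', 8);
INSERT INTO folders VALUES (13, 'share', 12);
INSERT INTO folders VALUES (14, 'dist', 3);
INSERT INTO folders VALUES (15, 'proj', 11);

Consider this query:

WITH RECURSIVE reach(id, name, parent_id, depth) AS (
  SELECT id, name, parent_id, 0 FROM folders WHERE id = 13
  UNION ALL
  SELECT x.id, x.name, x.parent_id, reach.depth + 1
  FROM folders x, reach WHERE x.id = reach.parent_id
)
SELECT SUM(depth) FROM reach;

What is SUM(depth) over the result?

Base: id=13 (share), parent_id=12, depth 0.
Iteration 1: join on id=12 -> media (id 12, parent_id=8, depth 1).
Iteration 2: join on id=8 -> backup (id 8, parent_id=6, depth 2).
Iteration 3: join on id=6 -> photos (id 6, parent_id=4, depth 3).
Iteration 4: join on id=4 -> build (id 4, parent_id=1, depth 4).
Iteration 5: join on id=1 -> root (id 1, parent_id=NULL, depth 5).
Iteration 6: parent_id is NULL; no match; recursion stops.
SUM(depth) = 0 + 1 + 2 + 3 + 4 + 5 = 15.

15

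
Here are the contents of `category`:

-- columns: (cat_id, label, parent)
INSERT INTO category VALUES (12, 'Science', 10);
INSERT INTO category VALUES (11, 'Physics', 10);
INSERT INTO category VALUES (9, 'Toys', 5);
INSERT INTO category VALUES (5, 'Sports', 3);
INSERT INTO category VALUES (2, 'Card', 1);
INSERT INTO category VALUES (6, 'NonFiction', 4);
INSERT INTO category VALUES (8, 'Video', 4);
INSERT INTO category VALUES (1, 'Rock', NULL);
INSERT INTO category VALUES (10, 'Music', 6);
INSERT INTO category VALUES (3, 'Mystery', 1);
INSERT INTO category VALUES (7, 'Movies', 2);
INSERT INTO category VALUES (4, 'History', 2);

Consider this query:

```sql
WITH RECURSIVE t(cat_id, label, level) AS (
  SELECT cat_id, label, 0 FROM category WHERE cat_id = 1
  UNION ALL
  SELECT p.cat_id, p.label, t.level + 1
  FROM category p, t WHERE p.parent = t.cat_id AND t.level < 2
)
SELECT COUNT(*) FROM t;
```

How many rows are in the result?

6

Base: cat_id=1 (Rock) at level 0.
Iteration 1: rows with parent in {1} -> Card (id 2, level 1), Mystery (id 3, level 1).
Iteration 2: rows with parent in {2,3} -> History (id 4, level 2), Sports (id 5, level 2), Movies (id 7, level 2).
Iteration 3: level < 2 fails for all current rows; recursion stops.
Total rows emitted: 6.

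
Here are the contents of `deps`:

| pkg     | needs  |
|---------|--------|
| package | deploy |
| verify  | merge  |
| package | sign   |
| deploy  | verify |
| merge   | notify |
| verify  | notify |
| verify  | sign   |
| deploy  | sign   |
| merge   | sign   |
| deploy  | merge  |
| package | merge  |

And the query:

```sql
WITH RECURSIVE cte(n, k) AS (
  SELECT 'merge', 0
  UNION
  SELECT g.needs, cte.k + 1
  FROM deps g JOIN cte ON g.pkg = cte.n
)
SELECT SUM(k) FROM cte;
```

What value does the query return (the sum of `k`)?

Base: (merge, k=0).
Iteration 1: edges from {merge} -> (notify, k=1), (sign, k=1).
Iteration 2: no outgoing edges from {notify,sign}; recursion stops.
SUM(k) = 0 + 1 + 1 = 2.

2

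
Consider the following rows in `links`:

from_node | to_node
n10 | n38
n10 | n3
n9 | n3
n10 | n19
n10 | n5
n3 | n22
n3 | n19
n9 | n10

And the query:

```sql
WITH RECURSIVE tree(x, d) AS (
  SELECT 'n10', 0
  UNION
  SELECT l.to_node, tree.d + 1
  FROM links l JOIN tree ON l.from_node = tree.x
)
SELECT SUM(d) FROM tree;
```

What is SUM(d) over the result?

Base: (n10, d=0).
Iteration 1: edges from {n10} -> (n19, d=1), (n3, d=1), (n38, d=1), (n5, d=1).
Iteration 2: edges from {n19,n3,n38,n5} -> (n19, d=2), (n22, d=2).
Iteration 3: no outgoing edges from {n19,n22}; recursion stops.
SUM(d) = 0 + 1 + 1 + 1 + 1 + 2 + 2 = 8.

8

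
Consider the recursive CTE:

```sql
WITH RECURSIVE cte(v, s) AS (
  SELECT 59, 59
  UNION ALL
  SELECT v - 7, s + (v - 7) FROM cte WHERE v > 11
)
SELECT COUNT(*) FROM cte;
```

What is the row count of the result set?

Base: v=59, s=59.
Iteration 1: 59 > 11 holds -> v = 59 - 7 = 52, s = 59 + 52 = 111.
Iteration 2: 52 > 11 holds -> v = 52 - 7 = 45, s = 111 + 45 = 156.
Iteration 3: 45 > 11 holds -> v = 45 - 7 = 38, s = 156 + 38 = 194.
Iteration 4: 38 > 11 holds -> v = 38 - 7 = 31, s = 194 + 31 = 225.
Iteration 5: 31 > 11 holds -> v = 31 - 7 = 24, s = 225 + 24 = 249.
Iteration 6: 24 > 11 holds -> v = 24 - 7 = 17, s = 249 + 17 = 266.
Iteration 7: 17 > 11 holds -> v = 17 - 7 = 10, s = 266 + 10 = 276.
Iteration 8: 10 > 11 fails; recursion stops.
Total rows emitted: 8.

8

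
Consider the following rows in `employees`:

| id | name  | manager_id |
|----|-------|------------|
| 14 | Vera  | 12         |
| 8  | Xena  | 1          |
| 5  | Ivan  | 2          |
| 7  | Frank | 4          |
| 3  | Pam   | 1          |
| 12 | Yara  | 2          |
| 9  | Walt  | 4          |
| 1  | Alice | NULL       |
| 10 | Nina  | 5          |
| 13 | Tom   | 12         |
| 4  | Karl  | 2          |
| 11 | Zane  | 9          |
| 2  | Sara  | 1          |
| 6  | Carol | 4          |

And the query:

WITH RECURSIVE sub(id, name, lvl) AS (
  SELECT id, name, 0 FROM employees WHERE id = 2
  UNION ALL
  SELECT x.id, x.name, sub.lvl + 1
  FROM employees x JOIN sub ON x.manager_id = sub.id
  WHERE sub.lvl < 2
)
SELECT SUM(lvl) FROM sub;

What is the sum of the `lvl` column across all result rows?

Base: id=2 (Sara) at lvl 0.
Iteration 1: rows with manager_id in {2} -> Karl (id 4, lvl 1), Ivan (id 5, lvl 1), Yara (id 12, lvl 1).
Iteration 2: rows with manager_id in {4,5,12} -> Carol (id 6, lvl 2), Frank (id 7, lvl 2), Walt (id 9, lvl 2), Nina (id 10, lvl 2), Tom (id 13, lvl 2), Vera (id 14, lvl 2).
Iteration 3: lvl < 2 fails for all current rows; recursion stops.
SUM(lvl) = 0 + 1 + 1 + 1 + 2 + 2 + 2 + 2 + 2 + 2 = 15.

15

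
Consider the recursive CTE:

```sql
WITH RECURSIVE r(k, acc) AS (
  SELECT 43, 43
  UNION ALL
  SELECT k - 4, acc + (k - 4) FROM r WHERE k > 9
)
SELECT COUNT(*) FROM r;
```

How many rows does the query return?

10

Base: k=43, acc=43.
Iteration 1: 43 > 9 holds -> k = 43 - 4 = 39, acc = 43 + 39 = 82.
Iteration 2: 39 > 9 holds -> k = 39 - 4 = 35, acc = 82 + 35 = 117.
Iteration 3: 35 > 9 holds -> k = 35 - 4 = 31, acc = 117 + 31 = 148.
Iteration 4: 31 > 9 holds -> k = 31 - 4 = 27, acc = 148 + 27 = 175.
Iteration 5: 27 > 9 holds -> k = 27 - 4 = 23, acc = 175 + 23 = 198.
Iteration 6: 23 > 9 holds -> k = 23 - 4 = 19, acc = 198 + 19 = 217.
Iteration 7: 19 > 9 holds -> k = 19 - 4 = 15, acc = 217 + 15 = 232.
Iteration 8: 15 > 9 holds -> k = 15 - 4 = 11, acc = 232 + 11 = 243.
Iteration 9: 11 > 9 holds -> k = 11 - 4 = 7, acc = 243 + 7 = 250.
Iteration 10: 7 > 9 fails; recursion stops.
Total rows emitted: 10.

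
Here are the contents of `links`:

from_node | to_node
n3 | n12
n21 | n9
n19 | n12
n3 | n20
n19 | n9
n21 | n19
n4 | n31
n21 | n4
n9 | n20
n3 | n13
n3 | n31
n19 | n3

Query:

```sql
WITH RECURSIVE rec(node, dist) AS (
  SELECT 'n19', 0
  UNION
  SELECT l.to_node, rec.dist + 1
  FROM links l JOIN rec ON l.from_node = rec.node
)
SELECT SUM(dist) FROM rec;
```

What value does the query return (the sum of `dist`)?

11

Base: (n19, dist=0).
Iteration 1: edges from {n19} -> (n12, dist=1), (n3, dist=1), (n9, dist=1).
Iteration 2: edges from {n12,n3,n9} -> (n12, dist=2), (n13, dist=2), (n20, dist=2), (n31, dist=2). [UNION drops 1 duplicate row(s)]
Iteration 3: no outgoing edges from {n12,n13,n20,n31}; recursion stops.
SUM(dist) = 0 + 1 + 1 + 1 + 2 + 2 + 2 + 2 = 11.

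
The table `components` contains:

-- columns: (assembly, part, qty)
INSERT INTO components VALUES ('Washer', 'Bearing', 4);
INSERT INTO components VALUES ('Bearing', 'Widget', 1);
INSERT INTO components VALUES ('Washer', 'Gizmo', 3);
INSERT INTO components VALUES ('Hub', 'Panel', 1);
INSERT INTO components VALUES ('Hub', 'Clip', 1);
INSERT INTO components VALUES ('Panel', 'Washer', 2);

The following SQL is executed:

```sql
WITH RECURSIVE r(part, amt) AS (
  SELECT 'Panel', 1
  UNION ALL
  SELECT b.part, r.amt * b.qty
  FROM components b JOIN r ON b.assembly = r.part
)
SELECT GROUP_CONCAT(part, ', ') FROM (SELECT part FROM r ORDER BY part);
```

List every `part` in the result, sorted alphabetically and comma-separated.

Bearing, Gizmo, Panel, Washer, Widget

Base: (Panel, amt=1).
Iteration 1: components of {Panel} -> Washer = 1*2 = 2.
Iteration 2: components of {Washer} -> Bearing = 2*4 = 8, Gizmo = 2*3 = 6.
Iteration 3: components of {Bearing,Gizmo} -> Widget = 8*1 = 8.
Iteration 4: no further components; recursion stops.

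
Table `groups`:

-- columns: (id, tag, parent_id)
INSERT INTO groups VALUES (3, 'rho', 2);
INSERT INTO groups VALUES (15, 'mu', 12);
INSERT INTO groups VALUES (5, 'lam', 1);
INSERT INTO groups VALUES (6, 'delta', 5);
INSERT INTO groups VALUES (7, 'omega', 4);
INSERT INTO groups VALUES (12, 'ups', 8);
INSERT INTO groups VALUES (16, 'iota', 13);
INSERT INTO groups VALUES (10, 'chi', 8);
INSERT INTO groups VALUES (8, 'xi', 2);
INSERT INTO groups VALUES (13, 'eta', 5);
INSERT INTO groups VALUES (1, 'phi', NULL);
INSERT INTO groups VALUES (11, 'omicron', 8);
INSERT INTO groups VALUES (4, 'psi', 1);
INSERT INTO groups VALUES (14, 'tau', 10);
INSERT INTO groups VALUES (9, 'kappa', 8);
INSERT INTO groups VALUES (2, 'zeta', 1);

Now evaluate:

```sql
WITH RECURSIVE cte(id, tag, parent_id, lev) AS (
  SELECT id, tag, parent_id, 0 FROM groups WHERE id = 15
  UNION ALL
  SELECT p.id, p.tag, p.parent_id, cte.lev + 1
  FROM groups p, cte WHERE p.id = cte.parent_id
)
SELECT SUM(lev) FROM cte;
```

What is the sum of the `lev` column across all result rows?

Base: id=15 (mu), parent_id=12, lev 0.
Iteration 1: join on id=12 -> ups (id 12, parent_id=8, lev 1).
Iteration 2: join on id=8 -> xi (id 8, parent_id=2, lev 2).
Iteration 3: join on id=2 -> zeta (id 2, parent_id=1, lev 3).
Iteration 4: join on id=1 -> phi (id 1, parent_id=NULL, lev 4).
Iteration 5: parent_id is NULL; no match; recursion stops.
SUM(lev) = 0 + 1 + 2 + 3 + 4 = 10.

10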